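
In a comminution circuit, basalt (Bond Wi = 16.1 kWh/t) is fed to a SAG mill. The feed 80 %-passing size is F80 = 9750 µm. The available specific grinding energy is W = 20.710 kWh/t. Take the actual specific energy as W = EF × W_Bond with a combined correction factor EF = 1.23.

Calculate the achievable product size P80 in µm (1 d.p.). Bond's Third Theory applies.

P80 = 76.0 µm

W = 10·Wi·(P80^(-½) − F80^(-½))
W_Bond = W / EF = 20.710 / 1.23 = 16.8374 kWh/t
⇒ 1/√P80 = W_Bond/(10 Wi) + 1/√F80
  = 16.8374/(10·16.1) + 1/√9750 = 0.104580 + 0.010127 = 0.114708
P80 = (1/0.114708)² = 8.7178² = 76.00 µm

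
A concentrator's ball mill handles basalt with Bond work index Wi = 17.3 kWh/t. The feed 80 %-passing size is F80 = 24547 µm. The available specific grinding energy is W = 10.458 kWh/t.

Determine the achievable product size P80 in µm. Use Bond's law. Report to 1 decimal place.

W = 10 Wi (P80^-0.5 − F80^-0.5)
P80^(−½) = W/(10 Wi) + F80^(−½)
  = 10.4580/(10·17.3) + 1/√24547 = 0.060451 + 0.006383 = 0.066834
P80 = (1/0.066834)² = 14.9626² = 223.88 µm

P80 = 223.9 µm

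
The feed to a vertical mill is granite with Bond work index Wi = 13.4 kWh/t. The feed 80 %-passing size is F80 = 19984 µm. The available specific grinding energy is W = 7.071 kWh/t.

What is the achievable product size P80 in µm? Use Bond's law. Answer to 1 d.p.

P80 = 279.2 µm

Bond: W = 10·Wi·(1/√P80 − 1/√F80)
P80^-0.5 = F80^-0.5 + W/(10 Wi)
  = 7.0710/(10·13.4) + 1/√19984 = 0.052769 + 0.007074 = 0.059843
P80 = (1/0.059843)² = 16.7105² = 279.24 µm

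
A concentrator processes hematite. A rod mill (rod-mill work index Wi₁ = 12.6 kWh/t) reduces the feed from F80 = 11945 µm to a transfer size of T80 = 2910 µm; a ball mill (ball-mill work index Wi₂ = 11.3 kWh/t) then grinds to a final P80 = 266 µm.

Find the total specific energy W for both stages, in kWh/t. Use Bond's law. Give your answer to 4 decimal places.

W = 10·Wi·[P80^(−½) − F80^(−½)]
Stage 1 (11945→2910 µm, Wi₁=12.6): W₁ = 10·12.6·(0.018538 − 0.009150) = 1.1829 kWh/t
Stage 2 (2910→266 µm, Wi₂=11.3): W₂ = 10·11.3·(0.061314 − 0.018538) = 4.8337 kWh/t
W = W₁ + W₂ = 1.1829 + 4.8337 = 6.0166 kWh/t

W = 6.0166 kWh/t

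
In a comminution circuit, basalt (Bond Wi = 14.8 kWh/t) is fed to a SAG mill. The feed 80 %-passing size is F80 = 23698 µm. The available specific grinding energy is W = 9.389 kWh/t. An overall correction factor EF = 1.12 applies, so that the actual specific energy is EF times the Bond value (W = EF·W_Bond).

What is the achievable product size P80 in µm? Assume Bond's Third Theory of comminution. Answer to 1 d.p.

Bond:  W = 10 Wi (1/√P − 1/√F)
W_Bond = W / EF = 9.389 / 1.12 = 8.3830 kWh/t
⇒ 1/√P80 = W_Bond/(10 Wi) + 1/√F80
  = 8.3830/(10·14.8) + 1/√23698 = 0.056642 + 0.006496 = 0.063138
P80 = (1/0.063138)² = 15.8383² = 250.85 µm

P80 = 250.9 µm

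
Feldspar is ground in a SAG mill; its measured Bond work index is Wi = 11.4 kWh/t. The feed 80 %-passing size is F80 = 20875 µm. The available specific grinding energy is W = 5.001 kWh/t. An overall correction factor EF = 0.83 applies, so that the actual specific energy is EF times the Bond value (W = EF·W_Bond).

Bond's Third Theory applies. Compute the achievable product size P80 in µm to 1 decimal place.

Bond: W = 10·Wi·(1/√P80 − 1/√F80)
W_Bond = W / EF = 5.001 / 0.83 = 6.0253 kWh/t
⇒ 1/√P80 = W_Bond/(10 Wi) + 1/√F80
  = 6.0253/(10·11.4) + 1/√20875 = 0.052854 + 0.006921 = 0.059775
P80 = (1/0.059775)² = 16.7295² = 279.87 µm

P80 = 279.9 µm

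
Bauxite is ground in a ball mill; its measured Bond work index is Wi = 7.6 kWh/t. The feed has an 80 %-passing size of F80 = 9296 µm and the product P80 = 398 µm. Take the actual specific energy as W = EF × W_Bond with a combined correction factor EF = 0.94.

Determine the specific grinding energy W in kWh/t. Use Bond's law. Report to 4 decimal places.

Bond:  W = 10 Wi (1/√P − 1/√F)
1/√398 = 0.050125;  1/√9296 = 0.010372
W = 10·7.6·(0.050125 − 0.010372) = 3.0213 kWh/t
With EF = 0.94: W = 3.0213·0.94 = 2.8400 kWh/t

W = 2.8400 kWh/t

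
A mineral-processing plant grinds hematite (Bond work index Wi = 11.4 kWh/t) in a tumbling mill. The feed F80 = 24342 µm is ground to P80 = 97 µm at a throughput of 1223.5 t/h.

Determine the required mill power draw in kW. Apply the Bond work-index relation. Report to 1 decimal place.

W_Bond = 10·Wi·(1/√P₈₀ − 1/√F₈₀)
W = 10·11.4·(1/√97 − 1/√24342) = 10·11.4·(0.095125) = 10.8443 kWh/t
Mill draw = 10.8443 × 1223.5 = 13268.0 kW

P = 13268.0 kW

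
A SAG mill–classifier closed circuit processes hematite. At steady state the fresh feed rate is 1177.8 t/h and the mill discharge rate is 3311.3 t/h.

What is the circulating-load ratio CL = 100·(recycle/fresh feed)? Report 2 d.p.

CL = 181.14 %

Steady state: M = F + R.
R = M − F = 3311.3 − 1177.8 = 2133.5 t/h
CL = 100·R/F = 100·2133.5/1177.8 = 181.14 %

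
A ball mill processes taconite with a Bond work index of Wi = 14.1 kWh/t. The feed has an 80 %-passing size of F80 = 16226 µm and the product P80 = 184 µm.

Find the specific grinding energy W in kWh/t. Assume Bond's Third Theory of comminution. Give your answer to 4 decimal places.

W_Bond = 10·Wi·(1/√P₈₀ − 1/√F₈₀)
1/√184 = 0.073721;  1/√16226 = 0.007850
W = 10·14.1·(0.073721 − 0.007850) = 9.2877 kWh/t

W = 9.2877 kWh/t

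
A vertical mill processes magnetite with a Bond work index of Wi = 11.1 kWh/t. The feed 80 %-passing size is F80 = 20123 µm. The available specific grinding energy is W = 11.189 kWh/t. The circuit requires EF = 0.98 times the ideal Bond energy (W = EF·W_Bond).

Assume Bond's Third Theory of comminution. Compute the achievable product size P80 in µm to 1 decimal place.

P80 = 82.8 µm

W = 10·Wi·[P80^(−½) − F80^(−½)]
W_Bond = W / EF = 11.189 / 0.98 = 11.4173 kWh/t
P80^(−½) = W_Bond/(10 Wi) + F80^(−½)
  = 11.4173/(10·11.1) + 1/√20123 = 0.102859 + 0.007049 = 0.109908
P80 = (1/0.109908)² = 9.0985² = 82.78 µm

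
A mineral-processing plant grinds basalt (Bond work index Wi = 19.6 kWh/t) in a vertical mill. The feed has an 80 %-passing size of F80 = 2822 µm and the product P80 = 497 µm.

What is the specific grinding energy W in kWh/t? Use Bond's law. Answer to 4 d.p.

W = 10 Wi (P80^-0.5 − F80^-0.5)
1/√497 = 0.044856;  1/√2822 = 0.018824
W = 10·19.6·(0.044856 − 0.018824) = 5.1022 kWh/t

W = 5.1022 kWh/t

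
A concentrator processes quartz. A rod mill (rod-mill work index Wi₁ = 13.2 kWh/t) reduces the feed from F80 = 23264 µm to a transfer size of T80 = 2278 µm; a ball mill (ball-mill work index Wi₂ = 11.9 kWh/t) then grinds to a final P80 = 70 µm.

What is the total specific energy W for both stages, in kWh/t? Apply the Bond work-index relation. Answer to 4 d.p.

W = 10 Wi / √P80 − 10 Wi / √F80
Stage 1 (23264→2278 µm, Wi₁=13.2): W₁ = 10·13.2·(0.020952 − 0.006556) = 1.9002 kWh/t
Stage 2 (2278→70 µm, Wi₂=11.9): W₂ = 10·11.9·(0.119523 − 0.020952) = 11.7299 kWh/t
W = W₁ + W₂ = 1.9002 + 11.7299 = 13.6302 kWh/t

W = 13.6302 kWh/t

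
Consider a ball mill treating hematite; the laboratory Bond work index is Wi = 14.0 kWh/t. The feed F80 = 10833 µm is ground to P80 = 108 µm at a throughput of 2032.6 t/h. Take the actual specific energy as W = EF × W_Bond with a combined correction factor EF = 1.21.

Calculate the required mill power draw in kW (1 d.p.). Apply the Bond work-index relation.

P = 29824.2 kW

Bond:  W = 10 Wi (1/√P − 1/√F)
W = 10·14.0·(1/√108 − 1/√10833) = 10·14.0·(0.086617) = 12.1264 kWh/t
Apply correction: 12.1264 × 1.21 = 14.6730 kWh/t
P_mill = W·ṁ = 14.6730·2032.6 = 29824.2 kW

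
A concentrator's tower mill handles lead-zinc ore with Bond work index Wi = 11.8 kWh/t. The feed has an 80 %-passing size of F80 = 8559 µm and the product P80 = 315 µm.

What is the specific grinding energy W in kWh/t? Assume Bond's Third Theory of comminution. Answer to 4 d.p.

W = 10·Wi·(P80^(-½) − F80^(-½))
1/√315 = 0.056344;  1/√8559 = 0.010809
W = 10·11.8·(0.056344 − 0.010809) = 5.3731 kWh/t

W = 5.3731 kWh/t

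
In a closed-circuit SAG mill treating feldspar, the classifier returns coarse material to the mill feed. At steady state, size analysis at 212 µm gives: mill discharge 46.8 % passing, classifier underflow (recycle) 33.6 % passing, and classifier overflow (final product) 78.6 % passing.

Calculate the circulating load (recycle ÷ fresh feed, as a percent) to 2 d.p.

Classifier node, passing 212 µm:
Fd + Rd = Ru + Fo ⇒ R/F = (o−d)/(d−u)
r = (78.6 − 46.8)/(46.8 − 33.6) = 31.8/13.2 = 2.4091
CL = 100·r = 240.91 %

CL = 240.91 %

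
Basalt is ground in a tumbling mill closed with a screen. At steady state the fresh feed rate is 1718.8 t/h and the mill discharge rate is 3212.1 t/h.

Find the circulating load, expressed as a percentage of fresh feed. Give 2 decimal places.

CL = 86.88 %

Steady state: M = F + R.
R = M − F = 3212.1 − 1718.8 = 1493.3 t/h
CL = 100·R/F = 100·1493.3/1718.8 = 86.88 %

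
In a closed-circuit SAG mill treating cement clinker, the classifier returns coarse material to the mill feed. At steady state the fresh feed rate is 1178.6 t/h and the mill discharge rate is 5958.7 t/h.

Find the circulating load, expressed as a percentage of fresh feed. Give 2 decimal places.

M = F + R at steady state, so:
R = M − F = 5958.7 − 1178.6 = 4780.1 t/h
CL = 100·R/F = 100·4780.1/1178.6 = 405.57 %

CL = 405.57 %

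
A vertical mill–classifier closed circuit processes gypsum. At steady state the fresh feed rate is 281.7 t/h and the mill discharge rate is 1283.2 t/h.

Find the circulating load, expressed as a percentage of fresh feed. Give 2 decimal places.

CL = 355.52 %

Mill node: discharge = fresh + recycle.
R = M − F = 1283.2 − 281.7 = 1001.5 t/h
CL = 100·R/F = 100·1001.5/281.7 = 355.52 %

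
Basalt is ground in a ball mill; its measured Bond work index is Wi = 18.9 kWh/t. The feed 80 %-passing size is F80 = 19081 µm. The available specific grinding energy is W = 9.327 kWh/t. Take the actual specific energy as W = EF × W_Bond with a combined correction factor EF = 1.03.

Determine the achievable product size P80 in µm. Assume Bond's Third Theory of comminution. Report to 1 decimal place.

Bond:  W = 10 Wi (1/√P − 1/√F)
W_Bond = W / EF = 9.327 / 1.03 = 9.0553 kWh/t
P80^-0.5 = F80^-0.5 + W_Bond/(10 Wi)
  = 9.0553/(10·18.9) + 1/√19081 = 0.047912 + 0.007239 = 0.055151
P80 = (1/0.055151)² = 18.1320² = 328.77 µm

P80 = 328.8 µm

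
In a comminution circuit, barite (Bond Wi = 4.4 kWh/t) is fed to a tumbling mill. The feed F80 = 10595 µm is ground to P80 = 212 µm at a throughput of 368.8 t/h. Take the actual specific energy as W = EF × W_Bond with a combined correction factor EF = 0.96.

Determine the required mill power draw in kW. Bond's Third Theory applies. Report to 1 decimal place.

P = 918.6 kW

W = 10·Wi·[P80^(−½) − F80^(−½)]
W = 10·4.4·(1/√212 − 1/√10595) = 10·4.4·(0.058965) = 2.5945 kWh/t
Apply correction: 2.5945 × 0.96 = 2.4907 kWh/t
Mill draw = 2.4907 × 368.8 = 918.6 kW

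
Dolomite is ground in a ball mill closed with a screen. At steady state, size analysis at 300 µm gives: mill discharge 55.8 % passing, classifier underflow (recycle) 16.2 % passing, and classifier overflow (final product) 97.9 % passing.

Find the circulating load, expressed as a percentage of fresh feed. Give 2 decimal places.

CL = 106.31 %

Let r = R/F. Size balance at 300 µm:
d + r·d = r·u + o → r(d−u) = o−d
r = (97.9 − 55.8)/(55.8 − 16.2) = 42.1/39.6 = 1.0631
CL = 100·r = 106.31 %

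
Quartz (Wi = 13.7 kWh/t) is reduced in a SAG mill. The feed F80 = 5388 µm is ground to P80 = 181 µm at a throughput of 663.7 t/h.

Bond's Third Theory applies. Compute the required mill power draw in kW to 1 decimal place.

P = 5519.8 kW

W = 10·Wi·(P80^(-½) − F80^(-½))
W = 10·13.7·(1/√181 − 1/√5388) = 10·13.7·(0.060706) = 8.3167 kWh/t
P_mill = W·ṁ = 8.3167·663.7 = 5519.8 kW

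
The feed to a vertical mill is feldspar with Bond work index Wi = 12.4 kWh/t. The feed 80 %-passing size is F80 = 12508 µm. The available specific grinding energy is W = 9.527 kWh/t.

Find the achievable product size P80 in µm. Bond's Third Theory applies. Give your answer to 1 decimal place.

W_Bond = 10·Wi·(1/√P₈₀ − 1/√F₈₀)
P80^(−½) = W/(10 Wi) + F80^(−½)
  = 9.5270/(10·12.4) + 1/√12508 = 0.076831 + 0.008941 = 0.085772
P80 = (1/0.085772)² = 11.6588² = 135.93 µm

P80 = 135.9 µm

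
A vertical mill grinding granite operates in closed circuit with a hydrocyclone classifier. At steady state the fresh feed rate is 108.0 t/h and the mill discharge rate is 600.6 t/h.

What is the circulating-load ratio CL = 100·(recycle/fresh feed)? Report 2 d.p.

CL = 456.11 %

Mill node: discharge = fresh + recycle.
R = M − F = 600.6 − 108.0 = 492.6 t/h
CL = 100·R/F = 100·492.6/108.0 = 456.11 %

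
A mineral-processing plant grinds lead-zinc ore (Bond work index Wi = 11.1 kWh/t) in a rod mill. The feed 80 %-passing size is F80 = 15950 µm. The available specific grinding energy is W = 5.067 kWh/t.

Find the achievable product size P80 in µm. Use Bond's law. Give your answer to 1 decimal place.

P80 = 348.5 µm

W = 10·Wi·(P80^(-½) − F80^(-½))
1/√P80 = 1/√F80 + W/(10·Wi)
  = 5.0670/(10·11.1) + 1/√15950 = 0.045649 + 0.007918 = 0.053567
P80 = (1/0.053567)² = 18.6683² = 348.51 µm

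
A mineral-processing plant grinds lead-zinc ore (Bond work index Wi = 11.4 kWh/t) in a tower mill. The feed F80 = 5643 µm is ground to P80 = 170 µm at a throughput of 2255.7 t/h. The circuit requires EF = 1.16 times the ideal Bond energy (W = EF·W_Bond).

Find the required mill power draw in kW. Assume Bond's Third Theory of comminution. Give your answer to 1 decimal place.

Bond:  W = 10 Wi (1/√P − 1/√F)
W = 10·11.4·(1/√170 − 1/√5643) = 10·11.4·(0.063384) = 7.2258 kWh/t
Apply correction: 7.2258 × 1.16 = 8.3820 kWh/t
Power = W × throughput = 8.3820 kWh/t × 2255.7 t/h = 18907.2 kW

P = 18907.2 kW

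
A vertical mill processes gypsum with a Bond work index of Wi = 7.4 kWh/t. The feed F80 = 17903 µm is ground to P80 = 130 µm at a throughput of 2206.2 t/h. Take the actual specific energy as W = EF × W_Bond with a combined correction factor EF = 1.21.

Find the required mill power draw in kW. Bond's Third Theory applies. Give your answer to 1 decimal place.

P = 15849.3 kW

W = 10 Wi / √P80 − 10 Wi / √F80
W = 10·7.4·(1/√130 − 1/√17903) = 10·7.4·(0.080232) = 5.9372 kWh/t
Corrected W = EF·W_Bond = 1.21·5.9372 = 7.1840 kWh/t
Power = W × throughput = 7.1840 kWh/t × 2206.2 t/h = 15849.3 kW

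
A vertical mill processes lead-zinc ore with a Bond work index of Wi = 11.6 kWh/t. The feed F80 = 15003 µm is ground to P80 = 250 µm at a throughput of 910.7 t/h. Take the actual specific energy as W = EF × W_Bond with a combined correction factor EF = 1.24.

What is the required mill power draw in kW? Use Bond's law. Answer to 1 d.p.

Bond:  W = 10 Wi (1/√P − 1/√F)
W = 10·11.6·(1/√250 − 1/√15003) = 10·11.6·(0.055081) = 6.3894 kWh/t
Corrected W = EF·W_Bond = 1.24·6.3894 = 7.9229 kWh/t
Power = W × throughput = 7.9229 kWh/t × 910.7 t/h = 7215.4 kW

P = 7215.4 kW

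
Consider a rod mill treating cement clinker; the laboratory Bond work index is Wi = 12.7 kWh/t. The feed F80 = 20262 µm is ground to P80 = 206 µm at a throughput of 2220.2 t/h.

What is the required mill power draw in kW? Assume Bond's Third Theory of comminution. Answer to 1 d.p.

W = 10 Wi (P80^-0.5 − F80^-0.5)
W = 10·12.7·(1/√206 − 1/√20262) = 10·12.7·(0.062648) = 7.9563 kWh/t
P = W·T = 7.9563·2220.2 = 17664.6 kW

P = 17664.6 kW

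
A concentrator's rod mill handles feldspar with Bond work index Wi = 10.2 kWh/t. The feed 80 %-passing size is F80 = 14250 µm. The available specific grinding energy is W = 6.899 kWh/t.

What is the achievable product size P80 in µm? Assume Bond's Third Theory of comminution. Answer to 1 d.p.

P80 = 173.1 µm

W = 10 Wi / √P80 − 10 Wi / √F80
⇒ 1/√P80 = W/(10 Wi) + 1/√F80
  = 6.8990/(10·10.2) + 1/√14250 = 0.067637 + 0.008377 = 0.076014
P80 = (1/0.076014)² = 13.1554² = 173.06 µm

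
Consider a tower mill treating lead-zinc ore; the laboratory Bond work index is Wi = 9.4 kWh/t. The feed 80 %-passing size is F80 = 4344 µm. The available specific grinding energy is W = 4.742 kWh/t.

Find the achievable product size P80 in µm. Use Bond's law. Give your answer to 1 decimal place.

W = 10 Wi (1/√P80 − 1/√F80)  [Bond]
P80^-0.5 = F80^-0.5 + W/(10 Wi)
  = 4.7420/(10·9.4) + 1/√4344 = 0.050447 + 0.015172 = 0.065619
P80 = (1/0.065619)² = 15.2394² = 232.24 µm

P80 = 232.2 µm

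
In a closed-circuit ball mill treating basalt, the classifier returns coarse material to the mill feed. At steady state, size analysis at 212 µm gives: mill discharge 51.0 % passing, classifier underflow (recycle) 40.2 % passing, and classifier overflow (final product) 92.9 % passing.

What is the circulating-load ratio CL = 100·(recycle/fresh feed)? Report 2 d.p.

CL = 387.96 %

Two-product formula at 212 µm:
Fd + Rd = Ru + Fo ⇒ R/F = (o−d)/(d−u)
r = (92.9 − 51.0)/(51.0 − 40.2) = 41.9/10.8 = 3.8796
CL = 100·r = 387.96 %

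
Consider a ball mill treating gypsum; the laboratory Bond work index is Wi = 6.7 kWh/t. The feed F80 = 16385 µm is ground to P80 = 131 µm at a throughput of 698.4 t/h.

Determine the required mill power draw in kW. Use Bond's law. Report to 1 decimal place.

P = 3722.7 kW

W = 10 Wi (P80^-0.5 − F80^-0.5)
W = 10·6.7·(1/√131 − 1/√16385) = 10·6.7·(0.079558) = 5.3304 kWh/t
Mill draw = 5.3304 × 698.4 = 3722.7 kW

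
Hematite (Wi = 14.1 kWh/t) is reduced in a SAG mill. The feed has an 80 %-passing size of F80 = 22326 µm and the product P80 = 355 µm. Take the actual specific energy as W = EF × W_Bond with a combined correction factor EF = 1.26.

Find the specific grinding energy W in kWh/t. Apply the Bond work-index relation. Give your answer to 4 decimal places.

Bond:  W = 10 Wi (1/√P − 1/√F)
1/√355 = 0.053074;  1/√22326 = 0.006693
W = 10·14.1·(0.053074 − 0.006693) = 6.5398 kWh/t
Apply correction: 6.5398 × 1.26 = 8.2402 kWh/t

W = 8.2402 kWh/t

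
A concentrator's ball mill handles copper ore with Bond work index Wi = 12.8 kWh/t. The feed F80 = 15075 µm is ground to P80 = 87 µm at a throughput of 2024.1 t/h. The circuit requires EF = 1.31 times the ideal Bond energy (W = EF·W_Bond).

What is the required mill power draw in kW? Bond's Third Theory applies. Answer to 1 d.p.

Bond: W = 10·Wi·(1/√P80 − 1/√F80)
W = 10·12.8·(1/√87 − 1/√15075) = 10·12.8·(0.099067) = 12.6805 kWh/t
Apply correction: 12.6805 × 1.31 = 16.6115 kWh/t
P_mill = W·ṁ = 16.6115·2024.1 = 33623.3 kW

P = 33623.3 kW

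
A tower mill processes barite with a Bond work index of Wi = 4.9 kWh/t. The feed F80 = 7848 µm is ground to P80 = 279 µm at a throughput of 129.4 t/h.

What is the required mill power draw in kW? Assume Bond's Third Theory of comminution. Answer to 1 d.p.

W = 10·Wi·[P80^(−½) − F80^(−½)]
W = 10·4.9·(1/√279 − 1/√7848) = 10·4.9·(0.048580) = 2.3804 kWh/t
Mill draw = 2.3804 × 129.4 = 308.0 kW

P = 308.0 kW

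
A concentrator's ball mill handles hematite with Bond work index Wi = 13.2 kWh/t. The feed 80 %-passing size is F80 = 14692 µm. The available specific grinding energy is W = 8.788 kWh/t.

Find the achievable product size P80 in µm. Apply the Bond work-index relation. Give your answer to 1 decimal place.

W = 10 Wi (1/√P80 − 1/√F80)  [Bond]
P80^-0.5 = F80^-0.5 + W/(10 Wi)
  = 8.7880/(10·13.2) + 1/√14692 = 0.066576 + 0.008250 = 0.074826
P80 = (1/0.074826)² = 13.3644² = 178.61 µm

P80 = 178.6 µm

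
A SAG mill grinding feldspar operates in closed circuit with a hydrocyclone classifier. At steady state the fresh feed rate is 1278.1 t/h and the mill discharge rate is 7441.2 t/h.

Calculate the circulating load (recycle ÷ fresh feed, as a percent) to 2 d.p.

CL = 482.21 %

Mill node: discharge = fresh + recycle.
R = M − F = 7441.2 − 1278.1 = 6163.1 t/h
CL = 100·R/F = 100·6163.1/1278.1 = 482.21 %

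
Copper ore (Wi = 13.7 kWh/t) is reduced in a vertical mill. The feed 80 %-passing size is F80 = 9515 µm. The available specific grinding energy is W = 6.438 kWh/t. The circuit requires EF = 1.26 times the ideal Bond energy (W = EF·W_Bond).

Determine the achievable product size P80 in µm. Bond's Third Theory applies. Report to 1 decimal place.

Bond: W = 10·Wi·(1/√P80 − 1/√F80)
W_Bond = W / EF = 6.438 / 1.26 = 5.1095 kWh/t
P80^-0.5 = F80^-0.5 + W_Bond/(10 Wi)
  = 5.1095/(10·13.7) + 1/√9515 = 0.037296 + 0.010252 = 0.047547
P80 = (1/0.047547)² = 21.0316² = 442.33 µm

P80 = 442.3 µm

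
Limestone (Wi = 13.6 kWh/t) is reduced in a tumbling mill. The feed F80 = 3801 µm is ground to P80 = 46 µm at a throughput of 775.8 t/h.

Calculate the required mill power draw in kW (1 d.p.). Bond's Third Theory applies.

P = 13845.1 kW

W = 10·Wi·[P80^(−½) − F80^(−½)]
W = 10·13.6·(1/√46 − 1/√3801) = 10·13.6·(0.131222) = 17.8462 kWh/t
P = W·T = 17.8462·775.8 = 13845.1 kW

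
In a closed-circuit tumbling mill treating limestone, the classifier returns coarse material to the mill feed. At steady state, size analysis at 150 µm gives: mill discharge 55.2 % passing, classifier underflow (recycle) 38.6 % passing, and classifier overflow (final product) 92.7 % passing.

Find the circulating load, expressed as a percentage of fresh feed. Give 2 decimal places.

CL = 225.90 %

Classifier node, passing 150 µm:
(1+r)·d = r·u + o ⇒ r = (o−d)/(d−u)
r = (92.7 − 55.2)/(55.2 − 38.6) = 37.5/16.6 = 2.2590
CL = 100·r = 225.90 %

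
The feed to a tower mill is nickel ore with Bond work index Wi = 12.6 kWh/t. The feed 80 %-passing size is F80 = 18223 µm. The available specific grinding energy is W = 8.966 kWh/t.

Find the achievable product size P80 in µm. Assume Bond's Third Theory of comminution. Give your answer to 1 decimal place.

W = 10·Wi·[P80^(−½) − F80^(−½)]
1/√P80 = 1/√F80 + W/(10·Wi)
  = 8.9660/(10·12.6) + 1/√18223 = 0.071159 + 0.007408 = 0.078567
P80 = (1/0.078567)² = 12.7281² = 162.00 µm

P80 = 162.0 µm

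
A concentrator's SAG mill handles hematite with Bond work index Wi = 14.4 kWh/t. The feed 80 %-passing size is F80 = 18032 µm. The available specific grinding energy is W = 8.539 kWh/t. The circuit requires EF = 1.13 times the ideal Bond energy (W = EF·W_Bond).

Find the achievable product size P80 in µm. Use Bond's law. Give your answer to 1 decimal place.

P80 = 278.5 µm

W = 10·Wi·[P80^(−½) − F80^(−½)]
W_Bond = W / EF = 8.539 / 1.13 = 7.5566 kWh/t
⇒ 1/√P80 = W_Bond/(10·Wi) + 1/√F80
  = 7.5566/(10·14.4) + 1/√18032 = 0.052477 + 0.007447 = 0.059924
P80 = (1/0.059924)² = 16.6879² = 278.49 µm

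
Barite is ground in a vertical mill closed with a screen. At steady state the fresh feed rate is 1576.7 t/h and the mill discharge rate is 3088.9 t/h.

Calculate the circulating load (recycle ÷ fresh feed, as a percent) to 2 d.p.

CL = 95.91 %

Discharge = new feed + return, hence
R = M − F = 3088.9 − 1576.7 = 1512.2 t/h
CL = 100·R/F = 100·1512.2/1576.7 = 95.91 %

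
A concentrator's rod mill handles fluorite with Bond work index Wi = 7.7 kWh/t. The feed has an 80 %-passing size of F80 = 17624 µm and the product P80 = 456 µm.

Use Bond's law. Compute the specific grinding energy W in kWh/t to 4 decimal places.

W_Bond = 10·Wi·(1/√P₈₀ − 1/√F₈₀)
1/√456 = 0.046829;  1/√17624 = 0.007533
W = 10·7.7·(0.046829 − 0.007533) = 3.0258 kWh/t

W = 3.0258 kWh/t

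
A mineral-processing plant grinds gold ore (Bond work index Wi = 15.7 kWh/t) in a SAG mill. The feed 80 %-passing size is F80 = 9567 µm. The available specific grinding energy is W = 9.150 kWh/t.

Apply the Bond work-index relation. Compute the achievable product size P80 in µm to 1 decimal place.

W = 10 Wi (P80^-0.5 − F80^-0.5)
1/√P80 = 1/√F80 + W/(10·Wi)
  = 9.1500/(10·15.7) + 1/√9567 = 0.058280 + 0.010224 = 0.068504
P80 = (1/0.068504)² = 14.5977² = 213.09 µm

P80 = 213.1 µm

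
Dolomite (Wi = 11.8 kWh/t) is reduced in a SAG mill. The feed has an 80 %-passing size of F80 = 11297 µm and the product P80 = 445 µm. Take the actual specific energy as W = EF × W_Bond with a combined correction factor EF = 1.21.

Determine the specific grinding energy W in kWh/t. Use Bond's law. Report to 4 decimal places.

W = 10·Wi·[P80^(−½) − F80^(−½)]
1/√445 = 0.047405;  1/√11297 = 0.009408
W = 10·11.8·(0.047405 − 0.009408) = 4.4835 kWh/t
Apply correction: 4.4835 × 1.21 = 5.4251 kWh/t

W = 5.4251 kWh/t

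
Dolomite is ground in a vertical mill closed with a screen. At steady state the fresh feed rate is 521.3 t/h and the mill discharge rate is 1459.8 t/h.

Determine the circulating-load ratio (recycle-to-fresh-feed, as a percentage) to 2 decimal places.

M = F + R at steady state, so:
R = M − F = 1459.8 − 521.3 = 938.5 t/h
CL = 100·R/F = 100·938.5/521.3 = 180.03 %

CL = 180.03 %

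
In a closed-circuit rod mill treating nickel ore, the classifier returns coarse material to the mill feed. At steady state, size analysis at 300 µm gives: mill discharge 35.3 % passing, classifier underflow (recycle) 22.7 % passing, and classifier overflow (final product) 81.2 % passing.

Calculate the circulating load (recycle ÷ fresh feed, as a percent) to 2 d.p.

Classifier node, passing 300 µm:
(1+r)·d = r·u + o ⇒ r = (o−d)/(d−u)
r = (81.2 − 35.3)/(35.3 − 22.7) = 45.9/12.6 = 3.6429
CL = 100·r = 364.29 %

CL = 364.29 %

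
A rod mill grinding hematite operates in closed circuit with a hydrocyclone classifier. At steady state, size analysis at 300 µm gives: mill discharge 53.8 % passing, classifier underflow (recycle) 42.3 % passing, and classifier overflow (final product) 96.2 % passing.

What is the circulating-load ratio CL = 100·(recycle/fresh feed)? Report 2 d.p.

CL = 368.70 %

Let r = R/F. Size balance at 300 µm:
d + r·d = r·u + o → r(d−u) = o−d
r = (96.2 − 53.8)/(53.8 − 42.3) = 42.4/11.5 = 3.6870
CL = 100·r = 368.70 %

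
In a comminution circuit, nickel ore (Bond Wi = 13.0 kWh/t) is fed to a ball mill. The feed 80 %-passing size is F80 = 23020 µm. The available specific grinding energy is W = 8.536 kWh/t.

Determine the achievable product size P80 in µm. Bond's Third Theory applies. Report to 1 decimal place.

W = 10 Wi / √P80 − 10 Wi / √F80
⇒ 1/√P80 = W/(10·Wi) + 1/√F80
  = 8.5360/(10·13.0) + 1/√23020 = 0.065662 + 0.006591 = 0.072252
P80 = (1/0.072252)² = 13.8404² = 191.56 µm

P80 = 191.6 µm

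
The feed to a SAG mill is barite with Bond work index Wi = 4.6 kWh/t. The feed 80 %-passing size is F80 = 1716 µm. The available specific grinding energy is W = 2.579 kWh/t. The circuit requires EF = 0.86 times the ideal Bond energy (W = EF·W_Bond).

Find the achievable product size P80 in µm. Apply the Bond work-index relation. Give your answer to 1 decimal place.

P80 = 125.3 µm

W = 10·Wi·[P80^(−½) − F80^(−½)]
W_Bond = W / EF = 2.579 / 0.86 = 2.9988 kWh/t
P80^-0.5 = F80^-0.5 + W_Bond/(10 Wi)
  = 2.9988/(10·4.6) + 1/√1716 = 0.065192 + 0.024140 = 0.089332
P80 = (1/0.089332)² = 11.1942² = 125.31 µm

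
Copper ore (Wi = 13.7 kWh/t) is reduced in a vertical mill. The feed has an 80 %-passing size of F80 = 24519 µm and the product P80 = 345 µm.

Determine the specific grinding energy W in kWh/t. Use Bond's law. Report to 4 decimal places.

W = 6.5009 kWh/t

W = 10 Wi / √P80 − 10 Wi / √F80
1/√345 = 0.053838;  1/√24519 = 0.006386
W = 10·13.7·(0.053838 − 0.006386) = 6.5009 kWh/t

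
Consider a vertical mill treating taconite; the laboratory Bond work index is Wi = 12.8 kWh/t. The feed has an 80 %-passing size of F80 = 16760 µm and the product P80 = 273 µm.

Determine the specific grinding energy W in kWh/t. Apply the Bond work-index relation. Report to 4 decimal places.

W = 6.7582 kWh/t

W = 10·Wi·[P80^(−½) − F80^(−½)]
1/√273 = 0.060523;  1/√16760 = 0.007724
W = 10·12.8·(0.060523 − 0.007724) = 6.7582 kWh/t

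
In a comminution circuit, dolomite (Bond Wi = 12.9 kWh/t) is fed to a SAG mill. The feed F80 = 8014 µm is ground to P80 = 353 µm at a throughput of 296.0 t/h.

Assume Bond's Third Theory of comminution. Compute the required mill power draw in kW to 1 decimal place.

W = 10·Wi·(P80^(-½) − F80^(-½))
W = 10·12.9·(1/√353 − 1/√8014) = 10·12.9·(0.042054) = 5.4250 kWh/t
P = W·T = 5.4250·296.0 = 1605.8 kW

P = 1605.8 kW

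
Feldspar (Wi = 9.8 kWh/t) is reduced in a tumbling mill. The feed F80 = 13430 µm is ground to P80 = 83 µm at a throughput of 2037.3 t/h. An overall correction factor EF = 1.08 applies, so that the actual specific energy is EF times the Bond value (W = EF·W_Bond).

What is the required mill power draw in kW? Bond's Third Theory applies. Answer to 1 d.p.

Bond:  W = 10 Wi (1/√P − 1/√F)
W = 10·9.8·(1/√83 − 1/√13430) = 10·9.8·(0.101135) = 9.9113 kWh/t
W_actual = 1.08 × 9.9113 = 10.7042 kWh/t
Mill draw = 10.7042 × 2037.3 = 21807.6 kW

P = 21807.6 kW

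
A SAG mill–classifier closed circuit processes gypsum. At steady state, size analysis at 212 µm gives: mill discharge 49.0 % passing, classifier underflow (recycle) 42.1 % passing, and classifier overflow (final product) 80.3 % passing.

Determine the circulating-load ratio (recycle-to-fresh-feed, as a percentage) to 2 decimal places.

Let r = R/F. Size balance at 212 µm:
d + r·d = r·u + o → r(d−u) = o−d
r = (80.3 − 49.0)/(49.0 − 42.1) = 31.3/6.9 = 4.5362
CL = 100·r = 453.62 %

CL = 453.62 %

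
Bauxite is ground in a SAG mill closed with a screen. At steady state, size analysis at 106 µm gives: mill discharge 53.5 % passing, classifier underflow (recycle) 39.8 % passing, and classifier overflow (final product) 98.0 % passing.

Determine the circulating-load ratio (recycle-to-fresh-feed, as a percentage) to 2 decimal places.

CL = 324.82 %

Two-product formula at 106 µm:
(1+r)d = ru + o → r = (o−d)/(d−u)
r = (98.0 − 53.5)/(53.5 − 39.8) = 44.5/13.7 = 3.2482
CL = 100·r = 324.82 %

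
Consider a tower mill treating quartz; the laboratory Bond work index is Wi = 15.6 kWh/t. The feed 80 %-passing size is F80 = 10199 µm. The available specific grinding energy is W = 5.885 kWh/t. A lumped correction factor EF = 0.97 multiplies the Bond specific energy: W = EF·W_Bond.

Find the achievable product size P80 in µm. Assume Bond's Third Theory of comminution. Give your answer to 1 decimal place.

P80 = 420.0 µm

Bond:  W = 10 Wi (1/√P − 1/√F)
W_Bond = W / EF = 5.885 / 0.97 = 6.0670 kWh/t
P80^(−½) = W_Bond/(10 Wi) + F80^(−½)
  = 6.0670/(10·15.6) + 1/√10199 = 0.038891 + 0.009902 = 0.048793
P80 = (1/0.048793)² = 20.4947² = 420.03 µm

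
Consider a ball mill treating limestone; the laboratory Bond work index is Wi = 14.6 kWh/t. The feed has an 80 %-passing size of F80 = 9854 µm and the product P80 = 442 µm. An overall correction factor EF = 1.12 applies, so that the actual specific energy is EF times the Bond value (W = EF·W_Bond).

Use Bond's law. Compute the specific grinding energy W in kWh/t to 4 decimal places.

W = 6.1306 kWh/t

W = 10·Wi·(P80^(-½) − F80^(-½))
1/√442 = 0.047565;  1/√9854 = 0.010074
W = 10·14.6·(0.047565 − 0.010074) = 5.4737 kWh/t
Apply correction: 5.4737 × 1.12 = 6.1306 kWh/t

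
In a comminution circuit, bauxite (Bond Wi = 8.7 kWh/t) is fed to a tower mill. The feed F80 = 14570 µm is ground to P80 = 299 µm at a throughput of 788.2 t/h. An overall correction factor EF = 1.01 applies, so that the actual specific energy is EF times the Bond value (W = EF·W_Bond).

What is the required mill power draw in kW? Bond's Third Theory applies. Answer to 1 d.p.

W = 10·Wi·(P80^(-½) − F80^(-½))
W = 10·8.7·(1/√299 − 1/√14570) = 10·8.7·(0.049547) = 4.3106 kWh/t
Corrected W = EF·W_Bond = 1.01·4.3106 = 4.3537 kWh/t
P_mill = W·ṁ = 4.3537·788.2 = 3431.6 kW

P = 3431.6 kW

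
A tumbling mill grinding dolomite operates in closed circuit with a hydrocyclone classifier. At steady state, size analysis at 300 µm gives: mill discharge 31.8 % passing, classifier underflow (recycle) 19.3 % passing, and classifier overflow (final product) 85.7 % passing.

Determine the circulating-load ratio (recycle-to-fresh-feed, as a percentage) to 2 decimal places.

CL = 431.20 %

Two-product formula at 300 µm:
Fd + Rd = Ru + Fo ⇒ R/F = (o−d)/(d−u)
r = (85.7 − 31.8)/(31.8 − 19.3) = 53.9/12.5 = 4.3120
CL = 100·r = 431.20 %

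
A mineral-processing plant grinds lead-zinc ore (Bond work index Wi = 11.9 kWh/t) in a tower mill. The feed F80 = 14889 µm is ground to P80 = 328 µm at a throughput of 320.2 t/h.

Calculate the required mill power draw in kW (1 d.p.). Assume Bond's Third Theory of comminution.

P = 1791.7 kW

W = 10·Wi·(P80^(-½) − F80^(-½))
W = 10·11.9·(1/√328 − 1/√14889) = 10·11.9·(0.047020) = 5.5954 kWh/t
P_mill = W·ṁ = 5.5954·320.2 = 1791.7 kW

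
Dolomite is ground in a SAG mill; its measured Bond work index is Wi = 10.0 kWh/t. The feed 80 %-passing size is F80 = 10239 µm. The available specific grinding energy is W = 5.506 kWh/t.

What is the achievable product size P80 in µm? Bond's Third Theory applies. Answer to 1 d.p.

P80 = 237.1 µm

Bond: W = 10·Wi·(1/√P80 − 1/√F80)
P80^-0.5 = F80^-0.5 + W/(10 Wi)
  = 5.5060/(10·10.0) + 1/√10239 = 0.055060 + 0.009883 = 0.064943
P80 = (1/0.064943)² = 15.3982² = 237.10 µm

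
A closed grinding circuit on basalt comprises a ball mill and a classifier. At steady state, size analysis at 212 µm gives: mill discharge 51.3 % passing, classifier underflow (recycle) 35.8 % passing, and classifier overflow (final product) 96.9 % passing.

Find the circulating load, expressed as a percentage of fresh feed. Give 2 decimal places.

Balance %-passing 212 µm (r = R/F):
(1+r)·d = r·u + o ⇒ r = (o−d)/(d−u)
r = (96.9 − 51.3)/(51.3 − 35.8) = 45.6/15.5 = 2.9419
CL = 100·r = 294.19 %

CL = 294.19 %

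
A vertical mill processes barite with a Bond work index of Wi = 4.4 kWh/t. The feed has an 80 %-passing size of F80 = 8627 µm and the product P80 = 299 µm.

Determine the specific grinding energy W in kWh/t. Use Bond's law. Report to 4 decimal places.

W = 2.0709 kWh/t

Bond:  W = 10 Wi (1/√P − 1/√F)
1/√299 = 0.057831;  1/√8627 = 0.010766
W = 10·4.4·(0.057831 − 0.010766) = 2.0709 kWh/t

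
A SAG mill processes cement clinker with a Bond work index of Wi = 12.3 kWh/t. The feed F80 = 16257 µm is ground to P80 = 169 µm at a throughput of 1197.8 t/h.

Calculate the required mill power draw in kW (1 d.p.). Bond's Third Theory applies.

Bond:  W = 10 Wi (1/√P − 1/√F)
W = 10·12.3·(1/√169 − 1/√16257) = 10·12.3·(0.069080) = 8.4969 kWh/t
Mill draw = 8.4969 × 1197.8 = 10177.5 kW

P = 10177.5 kW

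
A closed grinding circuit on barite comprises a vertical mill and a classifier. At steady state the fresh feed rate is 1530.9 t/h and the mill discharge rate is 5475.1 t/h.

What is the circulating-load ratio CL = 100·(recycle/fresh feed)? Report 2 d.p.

CL = 257.64 %

Mill node: discharge = fresh + recycle.
R = M − F = 5475.1 − 1530.9 = 3944.2 t/h
CL = 100·R/F = 100·3944.2/1530.9 = 257.64 %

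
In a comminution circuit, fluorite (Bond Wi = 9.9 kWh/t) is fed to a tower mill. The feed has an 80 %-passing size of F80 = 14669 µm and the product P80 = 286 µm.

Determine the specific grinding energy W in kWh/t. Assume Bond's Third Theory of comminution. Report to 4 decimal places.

W = 5.0366 kWh/t

W_Bond = 10·Wi·(1/√P₈₀ − 1/√F₈₀)
1/√286 = 0.059131;  1/√14669 = 0.008257
W = 10·9.9·(0.059131 − 0.008257) = 5.0366 kWh/t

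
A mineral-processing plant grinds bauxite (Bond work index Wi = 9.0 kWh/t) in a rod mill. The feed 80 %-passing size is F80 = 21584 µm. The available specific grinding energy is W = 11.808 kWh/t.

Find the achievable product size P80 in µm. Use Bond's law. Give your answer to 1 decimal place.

P80 = 52.5 µm

Bond:  W = 10 Wi (1/√P − 1/√F)
⇒ 1/√P80 = W/(10·Wi) + 1/√F80
  = 11.8080/(10·9.0) + 1/√21584 = 0.131200 + 0.006807 = 0.138007
P80 = (1/0.138007)² = 7.2460² = 52.50 µm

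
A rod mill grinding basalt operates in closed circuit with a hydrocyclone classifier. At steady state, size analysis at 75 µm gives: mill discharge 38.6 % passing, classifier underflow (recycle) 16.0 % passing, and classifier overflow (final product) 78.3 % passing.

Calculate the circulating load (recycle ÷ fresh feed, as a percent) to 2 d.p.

CL = 175.66 %

Mass balance on the −75 µm fraction:
d + r·d = r·u + o → r(d−u) = o−d
r = (78.3 − 38.6)/(38.6 − 16.0) = 39.7/22.6 = 1.7566
CL = 100·r = 175.66 %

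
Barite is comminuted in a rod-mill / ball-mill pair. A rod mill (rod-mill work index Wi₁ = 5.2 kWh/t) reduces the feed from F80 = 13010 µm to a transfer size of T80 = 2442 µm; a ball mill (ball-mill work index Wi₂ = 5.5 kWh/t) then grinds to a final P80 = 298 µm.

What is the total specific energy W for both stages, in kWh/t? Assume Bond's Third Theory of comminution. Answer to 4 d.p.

W = 2.6695 kWh/t

W = 10·Wi·(P80^(-½) − F80^(-½))
Stage 1 (13010→2442 µm, Wi₁=5.2): W₁ = 10·5.2·(0.020236 − 0.008767) = 0.5964 kWh/t
Stage 2 (2442→298 µm, Wi₂=5.5): W₂ = 10·5.5·(0.057928 − 0.020236) = 2.0731 kWh/t
W = W₁ + W₂ = 0.5964 + 2.0731 = 2.6695 kWh/t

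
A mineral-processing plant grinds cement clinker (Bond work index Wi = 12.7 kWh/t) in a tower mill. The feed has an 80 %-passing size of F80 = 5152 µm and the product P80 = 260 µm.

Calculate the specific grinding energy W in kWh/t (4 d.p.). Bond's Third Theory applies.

W = 10 Wi (P80^-0.5 − F80^-0.5)
1/√260 = 0.062017;  1/√5152 = 0.013932
W = 10·12.7·(0.062017 − 0.013932) = 6.1068 kWh/t

W = 6.1068 kWh/t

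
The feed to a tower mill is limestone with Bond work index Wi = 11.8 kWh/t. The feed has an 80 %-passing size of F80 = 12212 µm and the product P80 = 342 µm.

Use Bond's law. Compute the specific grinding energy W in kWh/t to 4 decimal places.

W = 5.3129 kWh/t

W_Bond = 10·Wi·(1/√P₈₀ − 1/√F₈₀)
1/√342 = 0.054074;  1/√12212 = 0.009049
W = 10·11.8·(0.054074 − 0.009049) = 5.3129 kWh/t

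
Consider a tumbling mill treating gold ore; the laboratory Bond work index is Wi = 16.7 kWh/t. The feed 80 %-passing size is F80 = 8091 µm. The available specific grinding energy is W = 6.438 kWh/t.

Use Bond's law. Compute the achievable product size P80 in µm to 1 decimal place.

P80 = 405.4 µm

W = 10·Wi·(P80^(-½) − F80^(-½))
⇒ 1/√P80 = W/(10 Wi) + 1/√F80
  = 6.4380/(10·16.7) + 1/√8091 = 0.038551 + 0.011117 = 0.049668
P80 = (1/0.049668)² = 20.1336² = 405.36 µm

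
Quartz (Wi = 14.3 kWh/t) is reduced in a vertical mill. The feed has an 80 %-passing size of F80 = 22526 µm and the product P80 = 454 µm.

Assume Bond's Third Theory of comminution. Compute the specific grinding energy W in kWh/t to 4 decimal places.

Bond: W = 10·Wi·(1/√P80 − 1/√F80)
1/√454 = 0.046932;  1/√22526 = 0.006663
W = 10·14.3·(0.046932 − 0.006663) = 5.7585 kWh/t

W = 5.7585 kWh/t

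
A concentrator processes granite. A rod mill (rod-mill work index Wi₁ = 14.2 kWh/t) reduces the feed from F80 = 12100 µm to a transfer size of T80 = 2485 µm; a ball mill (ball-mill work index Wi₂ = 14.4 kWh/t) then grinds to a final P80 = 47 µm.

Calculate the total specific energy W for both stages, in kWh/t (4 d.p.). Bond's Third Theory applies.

W = 19.6735 kWh/t

Bond: W = 10·Wi·(1/√P80 − 1/√F80)
Stage 1 (12100→2485 µm, Wi₁=14.2): W₁ = 10·14.2·(0.020060 − 0.009091) = 1.5576 kWh/t
Stage 2 (2485→47 µm, Wi₂=14.4): W₂ = 10·14.4·(0.145865 − 0.020060) = 18.1159 kWh/t
W = W₁ + W₂ = 1.5576 + 18.1159 = 19.6735 kWh/t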